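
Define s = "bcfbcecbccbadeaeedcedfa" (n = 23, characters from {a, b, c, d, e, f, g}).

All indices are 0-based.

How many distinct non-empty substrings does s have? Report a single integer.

254

rank | idx | suffix
   0 |  22 | a
   1 |  11 | adeaeedcedfa
   2 |  14 | aeedcedfa
   3 |  10 | badeaeedcedfa
   4 |   7 | bccbadeaeedcedfa
   5 |   3 | bcecbccbadeaeedcedfa
   6 |   0 | bcfbcecbccbadeaeedcedfa
   7 |   9 | cbadeaeedcedfa
   8 |   6 | cbccbadeaeedcedfa
   9 |   8 | ccbadeaeedcedfa
  10 |   4 | cecbccbadeaeedcedfa
  11 |  18 | cedfa
  12 |   1 | cfbcecbccbadeaeedcedfa
  13 |  17 | dcedfa
  14 |  12 | deaeedcedfa
  15 |  20 | dfa
  16 |  13 | eaeedcedfa
  17 |   5 | ecbccbadeaeedcedfa
  18 |  16 | edcedfa
  19 |  19 | edfa
  20 |  15 | eedcedfa
  21 |  21 | fa
  22 |   2 | fbcecbccbadeaeedcedfa

SA = [22, 11, 14, 10, 7, 3, 0, 9, 6, 8, 4, 18, 1, 17, 12, 20, 13, 5, 16, 19, 15, 21, 2]
[i] adj suffixes → lcp
  [1] 22/11 → 1 ('a')
  [2] 11/14 → 1 ('a')
  [3] 14/10 → 0 ('')
  [4] 10/7 → 1 ('b')
  [5] 7/3 → 2 ('bc')
  [6] 3/0 → 2 ('bc')
  [7] 0/9 → 0 ('')
  [8] 9/6 → 2 ('cb')
  [9] 6/8 → 1 ('c')
  [10] 8/4 → 1 ('c')
  [11] 4/18 → 2 ('ce')
  [12] 18/1 → 1 ('c')
  [13] 1/17 → 0 ('')
  [14] 17/12 → 1 ('d')
  [15] 12/20 → 1 ('d')
  [16] 20/13 → 0 ('')
  [17] 13/5 → 1 ('e')
  [18] 5/16 → 1 ('e')
  [19] 16/19 → 2 ('ed')
  [20] 19/15 → 1 ('e')
  [21] 15/21 → 0 ('')
  [22] 21/2 → 1 ('f')

n(n+1)/2 = 23·24/2 = 276
Σ LCP = 0 + 1 + 1 + 0 + 1 + 2 + 2 + 0 + 2 + 1 + 1 + 2 + 1 + 0 + 1 + 1 + 0 + 1 + 1 + 2 + 1 + 0 + 1 = 22
distinct = 276 − 22 = 254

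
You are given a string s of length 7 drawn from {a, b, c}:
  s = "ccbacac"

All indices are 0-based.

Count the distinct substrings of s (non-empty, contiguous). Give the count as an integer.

23

rank→(start, suffix):
  0 → (5, 'ac')
  1 → (3, 'acac')
  2 → (2, 'bacac')
  3 → (6, 'c')
  4 → (4, 'cac')
  5 → (1, 'cbacac')
  6 → (0, 'ccbacac')

SA = [5, 3, 2, 6, 4, 1, 0]
i: (SA[i-1],SA[i]) lcp shared
  1: (5,3) 2 'ac'
  2: (3,2) 0 ''
  3: (2,6) 0 ''
  4: (6,4) 1 'c'
  5: (4,1) 1 'c'
  6: (1,0) 1 'c'

n(n+1)/2 = 7·8/2 = 28
Σ LCP = 0 + 2 + 0 + 0 + 1 + 1 + 1 = 5
distinct = 28 − 5 = 23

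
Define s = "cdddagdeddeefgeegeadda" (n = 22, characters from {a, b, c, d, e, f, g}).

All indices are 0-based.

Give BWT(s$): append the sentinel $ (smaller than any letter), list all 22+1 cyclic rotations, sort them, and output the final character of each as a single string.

rank  rotation                 last
    0  $cdddagdeddeefgeegeadda  a
    1  a$cdddagdeddeefgeegeadd  d
    2  adda$cdddagdeddeefgeege  e
    3  agdeddeefgeegeadda$cddd  d
    4  cdddagdeddeefgeegeadda$  $
    5  da$cdddagdeddeefgeegead  d
    6  dagdeddeefgeegeadda$cdd  d
    7  dda$cdddagdeddeefgeegea  a
    8  ddagdeddeefgeegeadda$cd  d
    9  dddagdeddeefgeegeadda$c  c
   10  ddeefgeegeadda$cdddagde  e
   11  deddeefgeegeadda$cdddag  g
   12  deefgeegeadda$cdddagded  d
   13  eadda$cdddagdeddeefgeeg  g
   14  eddeefgeegeadda$cdddagd  d
   15  eefgeegeadda$cdddagdedd  d
   16  eegeadda$cdddagdeddeefg  g
   17  efgeegeadda$cdddagdedde  e
   18  egeadda$cdddagdeddeefge  e
   19  fgeegeadda$cdddagdeddee  e
   20  gdeddeefgeegeadda$cddda  a
   21  geadda$cdddagdeddeefgee  e
   22  geegeadda$cdddagdeddeef  f

aded$ddadcegdgddgeeeaef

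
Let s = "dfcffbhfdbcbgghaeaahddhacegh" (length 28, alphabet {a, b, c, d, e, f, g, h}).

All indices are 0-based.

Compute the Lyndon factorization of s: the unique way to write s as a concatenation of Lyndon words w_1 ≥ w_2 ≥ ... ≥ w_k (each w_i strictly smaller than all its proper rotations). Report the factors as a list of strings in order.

["df", "cff", "bhfd", "bcbggh", "ae", "aahddhacegh"]

emit factor 1: 'df' (i=0, period=2)
emit factor 2: 'cff' (i=2, period=3)
emit factor 3: 'bhfd' (i=5, period=4)
emit factor 4: 'bcbggh' (i=9, period=6)
emit factor 5: 'ae' (i=15, period=2)
emit factor 6: 'aahddhacegh' (i=17, period=11)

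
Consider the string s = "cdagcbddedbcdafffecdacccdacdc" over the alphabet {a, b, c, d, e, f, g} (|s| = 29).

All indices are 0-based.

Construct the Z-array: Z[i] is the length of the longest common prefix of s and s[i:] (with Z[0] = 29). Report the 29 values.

Z[0]=29
i=1: outside box; Z[1]=0
i=2: outside box; Z[2]=0
i=3: outside box; Z[3]=0
i=4: outside box; Z[4]=1 grow→box=[4,5)
i=5: outside box; Z[5]=0
i=6: outside box; Z[6]=0
i=7: outside box; Z[7]=0
i=8: outside box; Z[8]=0
i=9: outside box; Z[9]=0
i=10: outside box; Z[10]=0
i=11: outside box; Z[11]=3 grow→box=[11,14)
i=12: min(r-i=2, Z[1]=0)=0; Z[12]=0
i=13: min(r-i=1, Z[2]=0)=0; Z[13]=0
i=14: outside box; Z[14]=0
i=15: outside box; Z[15]=0
i=16: outside box; Z[16]=0
i=17: outside box; Z[17]=0
i=18: outside box; Z[18]=3 grow→box=[18,21)
i=19: min(r-i=2, Z[1]=0)=0; Z[19]=0
i=20: min(r-i=1, Z[2]=0)=0; Z[20]=0
i=21: outside box; Z[21]=1 grow→box=[21,22)
i=22: outside box; Z[22]=1 grow→box=[22,23)
i=23: outside box; Z[23]=3 grow→box=[23,26)
i=24: min(r-i=2, Z[1]=0)=0; Z[24]=0
i=25: min(r-i=1, Z[2]=0)=0; Z[25]=0
i=26: outside box; Z[26]=2 grow→box=[26,28)
i=27: min(r-i=1, Z[1]=0)=0; Z[27]=0
i=28: outside box; Z[28]=1 grow→box=[28,29)

[29, 0, 0, 0, 1, 0, 0, 0, 0, 0, 0, 3, 0, 0, 0, 0, 0, 0, 3, 0, 0, 1, 1, 3, 0, 0, 2, 0, 1]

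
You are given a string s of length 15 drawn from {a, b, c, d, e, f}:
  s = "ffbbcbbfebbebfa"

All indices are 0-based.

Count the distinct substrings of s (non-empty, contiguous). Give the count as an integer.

106

rank | idx | suffix
   0 |  14 | a
   1 |   2 | bbcbbfebbebfa
   2 |   9 | bbebfa
   3 |   5 | bbfebbebfa
   4 |   3 | bcbbfebbebfa
   5 |  10 | bebfa
   6 |  12 | bfa
   7 |   6 | bfebbebfa
   8 |   4 | cbbfebbebfa
   9 |   8 | ebbebfa
  10 |  11 | ebfa
  11 |  13 | fa
  12 |   1 | fbbcbbfebbebfa
  13 |   7 | febbebfa
  14 |   0 | ffbbcbbfebbebfa

SA = [14, 2, 9, 5, 3, 10, 12, 6, 4, 8, 11, 13, 1, 7, 0]
[i] adj suffixes → lcp
  [1] 14/2 → 0 ('')
  [2] 2/9 → 2 ('bb')
  [3] 9/5 → 2 ('bb')
  [4] 5/3 → 1 ('b')
  [5] 3/10 → 1 ('b')
  [6] 10/12 → 1 ('b')
  [7] 12/6 → 2 ('bf')
  [8] 6/4 → 0 ('')
  [9] 4/8 → 0 ('')
  [10] 8/11 → 2 ('eb')
  [11] 11/13 → 0 ('')
  [12] 13/1 → 1 ('f')
  [13] 1/7 → 1 ('f')
  [14] 7/0 → 1 ('f')

n(n+1)/2 = 15·16/2 = 120
Σ LCP = 0 + 0 + 2 + 2 + 1 + 1 + 1 + 2 + 0 + 0 + 2 + 0 + 1 + 1 + 1 = 14
distinct = 120 − 14 = 106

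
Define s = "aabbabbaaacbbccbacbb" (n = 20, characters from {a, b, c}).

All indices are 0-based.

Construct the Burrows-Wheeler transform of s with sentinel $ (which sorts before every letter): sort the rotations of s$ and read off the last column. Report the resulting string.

bb$abababbbccaacbcaab

rank  rotation               last
    0  $aabbabbaaacbbccbacbb  b
    1  aaacbbccbacbb$aabbabb  b
    2  aabbabbaaacbbccbacbb$  $
    3  aacbbccbacbb$aabbabba  a
    4  abbaaacbbccbacbb$aabb  b
    5  abbabbaaacbbccbacbb$a  a
    6  acbb$aabbabbaaacbbccb  b
    7  acbbccbacbb$aabbabbaa  a
    8  b$aabbabbaaacbbccbacb  b
    9  baaacbbccbacbb$aabbab  b
   10  babbaaacbbccbacbb$aab  b
   11  bacbb$aabbabbaaacbbcc  c
   12  bb$aabbabbaaacbbccbac  c
   13  bbaaacbbccbacbb$aabba  a
   14  bbabbaaacbbccbacbb$aa  a
   15  bbccbacbb$aabbabbaaac  c
   16  bccbacbb$aabbabbaaacb  b
   17  cbacbb$aabbabbaaacbbc  c
   18  cbb$aabbabbaaacbbccba  a
   19  cbbccbacbb$aabbabbaaa  a
   20  ccbacbb$aabbabbaaacbb  b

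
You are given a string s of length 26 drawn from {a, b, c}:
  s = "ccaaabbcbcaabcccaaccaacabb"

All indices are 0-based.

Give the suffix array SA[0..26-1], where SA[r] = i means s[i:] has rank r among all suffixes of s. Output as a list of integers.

rank→(start, suffix):
  0 → (2, 'aaabbcbcaabcccaaccaacabb')
  1 → (3, 'aabbcbcaabcccaaccaacabb')
  2 → (10, 'aabcccaaccaacabb')
  3 → (20, 'aacabb')
  4 → (16, 'aaccaacabb')
  5 → (23, 'abb')
  6 → (4, 'abbcbcaabcccaaccaacabb')
  7 → (11, 'abcccaaccaacabb')
  8 → (21, 'acabb')
  9 → (17, 'accaacabb')
  10 → (25, 'b')
  11 → (24, 'bb')
  12 → (5, 'bbcbcaabcccaaccaacabb')
  13 → (8, 'bcaabcccaaccaacabb')
  14 → (6, 'bcbcaabcccaaccaacabb')
  15 → (12, 'bcccaaccaacabb')
  16 → (1, 'caaabbcbcaabcccaaccaacabb')
  17 → (9, 'caabcccaaccaacabb')
  18 → (19, 'caacabb')
  19 → (15, 'caaccaacabb')
  20 → (22, 'cabb')
  21 → (7, 'cbcaabcccaaccaacabb')
  22 → (0, 'ccaaabbcbcaabcccaaccaacabb')
  23 → (18, 'ccaacabb')
  24 → (14, 'ccaaccaacabb')
  25 → (13, 'cccaaccaacabb')

[2, 3, 10, 20, 16, 23, 4, 11, 21, 17, 25, 24, 5, 8, 6, 12, 1, 9, 19, 15, 22, 7, 0, 18, 14, 13]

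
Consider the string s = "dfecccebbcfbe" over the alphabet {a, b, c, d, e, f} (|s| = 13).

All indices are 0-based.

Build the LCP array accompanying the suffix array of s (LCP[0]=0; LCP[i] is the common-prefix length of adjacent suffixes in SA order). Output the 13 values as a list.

[0, 1, 1, 0, 2, 1, 1, 0, 0, 1, 1, 0, 1]

rank→(start, suffix):
  0 → (7, 'bbcfbe')
  1 → (8, 'bcfbe')
  2 → (11, 'be')
  3 → (3, 'cccebbcfbe')
  4 → (4, 'ccebbcfbe')
  5 → (5, 'cebbcfbe')
  6 → (9, 'cfbe')
  7 → (0, 'dfecccebbcfbe')
  8 → (12, 'e')
  9 → (6, 'ebbcfbe')
  10 → (2, 'ecccebbcfbe')
  11 → (10, 'fbe')
  12 → (1, 'fecccebbcfbe')

SA = [7, 8, 11, 3, 4, 5, 9, 0, 12, 6, 2, 10, 1]
i: (SA[i-1],SA[i]) lcp shared
  1: (7,8) 1 'b'
  2: (8,11) 1 'b'
  3: (11,3) 0 ''
  4: (3,4) 2 'cc'
  5: (4,5) 1 'c'
  6: (5,9) 1 'c'
  7: (9,0) 0 ''
  8: (0,12) 0 ''
  9: (12,6) 1 'e'
  10: (6,2) 1 'e'
  11: (2,10) 0 ''
  12: (10,1) 1 'f'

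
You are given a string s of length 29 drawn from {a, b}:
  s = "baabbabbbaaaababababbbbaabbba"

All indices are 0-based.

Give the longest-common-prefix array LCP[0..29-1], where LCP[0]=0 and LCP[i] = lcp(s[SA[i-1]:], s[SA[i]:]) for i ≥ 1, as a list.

rank | idx | suffix
   0 |  28 | a
   1 |   9 | aaaababababbbbaabbba
   2 |  10 | aaababababbbbaabbba
   3 |  11 | aababababbbbaabbba
   4 |   1 | aabbabbbaaaababababbbbaabbba
   5 |  23 | aabbba
   6 |  12 | ababababbbbaabbba
   7 |  14 | abababbbbaabbba
   8 |  16 | ababbbbaabbba
   9 |   2 | abbabbbaaaababababbbbaabbba
  10 |  24 | abbba
  11 |   5 | abbbaaaababababbbbaabbba
  12 |  18 | abbbbaabbba
  13 |  27 | ba
  14 |   8 | baaaababababbbbaabbba
  15 |   0 | baabbabbbaaaababababbbbaabbba
  16 |  22 | baabbba
  17 |  13 | babababbbbaabbba
  18 |  15 | bababbbbaabbba
  19 |   4 | babbbaaaababababbbbaabbba
  20 |  17 | babbbbaabbba
  21 |  26 | bba
  22 |   7 | bbaaaababababbbbaabbba
  23 |  21 | bbaabbba
  24 |   3 | bbabbbaaaababababbbbaabbba
  25 |  25 | bbba
  26 |   6 | bbbaaaababababbbbaabbba
  27 |  20 | bbbaabbba
  28 |  19 | bbbbaabbba

SA = [28, 9, 10, 11, 1, 23, 12, 14, 16, 2, 24, 5, 18, 27, 8, 0, 22, 13, 15, 4, 17, 26, 7, 21, 3, 25, 6, 20, 19]
rank  pair      lcp
   1  s[28:],s[9:]  1  'a'
   2  s[9:],s[10:]  3  'aaa'
   3  s[10:],s[11:]  2  'aa'
   4  s[11:],s[1:]  3  'aab'
   5  s[1:],s[23:]  4  'aabb'
   6  s[23:],s[12:]  1  'a'
   7  s[12:],s[14:]  6  'ababab'
   8  s[14:],s[16:]  4  'abab'
   9  s[16:],s[2:]  2  'ab'
  10  s[2:],s[24:]  3  'abb'
  11  s[24:],s[5:]  5  'abbba'
  12  s[5:],s[18:]  4  'abbb'
  13  s[18:],s[27:]  0  ''
  14  s[27:],s[8:]  2  'ba'
  15  s[8:],s[0:]  3  'baa'
  16  s[0:],s[22:]  5  'baabb'
  17  s[22:],s[13:]  2  'ba'
  18  s[13:],s[15:]  5  'babab'
  19  s[15:],s[4:]  3  'bab'
  20  s[4:],s[17:]  5  'babbb'
  21  s[17:],s[26:]  1  'b'
  22  s[26:],s[7:]  3  'bba'
  23  s[7:],s[21:]  4  'bbaa'
  24  s[21:],s[3:]  3  'bba'
  25  s[3:],s[25:]  2  'bb'
  26  s[25:],s[6:]  4  'bbba'
  27  s[6:],s[20:]  5  'bbbaa'
  28  s[20:],s[19:]  3  'bbb'

[0, 1, 3, 2, 3, 4, 1, 6, 4, 2, 3, 5, 4, 0, 2, 3, 5, 2, 5, 3, 5, 1, 3, 4, 3, 2, 4, 5, 3]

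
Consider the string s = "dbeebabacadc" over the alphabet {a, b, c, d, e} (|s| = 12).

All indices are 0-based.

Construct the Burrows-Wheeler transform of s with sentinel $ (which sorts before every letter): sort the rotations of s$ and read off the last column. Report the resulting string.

rank  rotation       last
    0  $dbeebabacadc  c
    1  abacadc$dbeeb  b
    2  acadc$dbeebab  b
    3  adc$dbeebabac  c
    4  babacadc$dbee  e
    5  bacadc$dbeeba  a
    6  beebabacadc$d  d
    7  c$dbeebabacad  d
    8  cadc$dbeebaba  a
    9  dbeebabacadc$  $
   10  dc$dbeebabaca  a
   11  ebabacadc$dbe  e
   12  eebabacadc$db  b

cbbceadda$aeb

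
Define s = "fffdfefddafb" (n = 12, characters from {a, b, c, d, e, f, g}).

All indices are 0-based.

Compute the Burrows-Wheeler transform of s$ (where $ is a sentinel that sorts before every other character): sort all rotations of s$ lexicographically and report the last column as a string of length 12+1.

bdfdfffaefdf$

rank  rotation       last
    0  $fffdfefddafb  b
    1  afb$fffdfefdd  d
    2  b$fffdfefddaf  f
    3  dafb$fffdfefd  d
    4  ddafb$fffdfef  f
    5  dfefddafb$fff  f
    6  efddafb$fffdf  f
    7  fb$fffdfefdda  a
    8  fddafb$fffdfe  e
    9  fdfefddafb$ff  f
   10  fefddafb$fffd  d
   11  ffdfefddafb$f  f
   12  fffdfefddafb$  $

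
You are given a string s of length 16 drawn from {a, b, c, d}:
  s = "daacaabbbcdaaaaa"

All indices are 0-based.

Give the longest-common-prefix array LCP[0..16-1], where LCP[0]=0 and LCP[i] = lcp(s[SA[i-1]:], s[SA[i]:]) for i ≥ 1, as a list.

[0, 1, 2, 3, 4, 2, 2, 1, 1, 0, 2, 1, 0, 1, 0, 3]

rank | idx | suffix
   0 |  15 | a
   1 |  14 | aa
   2 |  13 | aaa
   3 |  12 | aaaa
   4 |  11 | aaaaa
   5 |   4 | aabbbcdaaaaa
   6 |   1 | aacaabbbcdaaaaa
   7 |   5 | abbbcdaaaaa
   8 |   2 | acaabbbcdaaaaa
   9 |   6 | bbbcdaaaaa
  10 |   7 | bbcdaaaaa
  11 |   8 | bcdaaaaa
  12 |   3 | caabbbcdaaaaa
  13 |   9 | cdaaaaa
  14 |  10 | daaaaa
  15 |   0 | daacaabbbcdaaaaa

SA = [15, 14, 13, 12, 11, 4, 1, 5, 2, 6, 7, 8, 3, 9, 10, 0]
i: (SA[i-1],SA[i]) lcp shared
  1: (15,14) 1 'a'
  2: (14,13) 2 'aa'
  3: (13,12) 3 'aaa'
  4: (12,11) 4 'aaaa'
  5: (11,4) 2 'aa'
  6: (4,1) 2 'aa'
  7: (1,5) 1 'a'
  8: (5,2) 1 'a'
  9: (2,6) 0 ''
  10: (6,7) 2 'bb'
  11: (7,8) 1 'b'
  12: (8,3) 0 ''
  13: (3,9) 1 'c'
  14: (9,10) 0 ''
  15: (10,0) 3 'daa'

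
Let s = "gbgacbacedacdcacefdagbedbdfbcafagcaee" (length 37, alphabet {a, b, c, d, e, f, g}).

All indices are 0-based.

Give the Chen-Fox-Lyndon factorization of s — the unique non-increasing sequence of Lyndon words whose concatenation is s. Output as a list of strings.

emit factor 1: 'g' (i=0, period=1)
emit factor 2: 'bg' (i=1, period=2)
emit factor 3: 'acbacedacdcacefdagbedbdfbcafagcaee' (i=3, period=34)

["g", "bg", "acbacedacdcacefdagbedbdfbcafagcaee"]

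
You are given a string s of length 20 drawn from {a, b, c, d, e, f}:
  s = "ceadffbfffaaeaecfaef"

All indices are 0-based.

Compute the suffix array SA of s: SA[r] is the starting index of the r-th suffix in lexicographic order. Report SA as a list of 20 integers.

rank | idx | suffix
   0 |  10 | aaeaecfaef
   1 |   2 | adffbfffaaeaecfaef
   2 |  11 | aeaecfaef
   3 |  13 | aecfaef
   4 |  17 | aef
   5 |   6 | bfffaaeaecfaef
   6 |   0 | ceadffbfffaaeaecfaef
   7 |  15 | cfaef
   8 |   3 | dffbfffaaeaecfaef
   9 |   1 | eadffbfffaaeaecfaef
  10 |  12 | eaecfaef
  11 |  14 | ecfaef
  12 |  18 | ef
  13 |  19 | f
  14 |   9 | faaeaecfaef
  15 |  16 | faef
  16 |   5 | fbfffaaeaecfaef
  17 |   8 | ffaaeaecfaef
  18 |   4 | ffbfffaaeaecfaef
  19 |   7 | fffaaeaecfaef

[10, 2, 11, 13, 17, 6, 0, 15, 3, 1, 12, 14, 18, 19, 9, 16, 5, 8, 4, 7]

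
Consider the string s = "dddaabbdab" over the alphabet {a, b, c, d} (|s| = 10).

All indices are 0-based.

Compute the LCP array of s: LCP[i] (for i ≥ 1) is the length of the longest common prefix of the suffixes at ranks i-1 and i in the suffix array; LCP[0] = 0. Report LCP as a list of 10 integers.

[0, 1, 2, 0, 1, 1, 0, 2, 1, 2]

rank→(start, suffix):
  0 → (3, 'aabbdab')
  1 → (8, 'ab')
  2 → (4, 'abbdab')
  3 → (9, 'b')
  4 → (5, 'bbdab')
  5 → (6, 'bdab')
  6 → (2, 'daabbdab')
  7 → (7, 'dab')
  8 → (1, 'ddaabbdab')
  9 → (0, 'dddaabbdab')

SA = [3, 8, 4, 9, 5, 6, 2, 7, 1, 0]
i: (SA[i-1],SA[i]) lcp shared
  1: (3,8) 1 'a'
  2: (8,4) 2 'ab'
  3: (4,9) 0 ''
  4: (9,5) 1 'b'
  5: (5,6) 1 'b'
  6: (6,2) 0 ''
  7: (2,7) 2 'da'
  8: (7,1) 1 'd'
  9: (1,0) 2 'dd'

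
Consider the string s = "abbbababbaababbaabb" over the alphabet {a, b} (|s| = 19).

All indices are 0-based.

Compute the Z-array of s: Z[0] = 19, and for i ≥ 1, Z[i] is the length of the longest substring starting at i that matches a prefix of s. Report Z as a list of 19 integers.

Z[0]=19
i=1: outside box; Z[1]=0
i=2: outside box; Z[2]=0
i=3: outside box; Z[3]=0
i=4: outside box; Z[4]=2 extend→box=[4,6)
i=5: min(r-i=1, Z[1]=0)=0; Z[5]=0
i=6: outside box; Z[6]=3 extend→box=[6,9)
i=7: min(r-i=2, Z[1]=0)=0; Z[7]=0
i=8: min(r-i=1, Z[2]=0)=0; Z[8]=0
i=9: outside box; Z[9]=1 extend→box=[9,10)
i=10: outside box; Z[10]=2 extend→box=[10,12)
i=11: min(r-i=1, Z[1]=0)=0; Z[11]=0
i=12: outside box; Z[12]=3 extend→box=[12,15)
i=13: min(r-i=2, Z[1]=0)=0; Z[13]=0
i=14: min(r-i=1, Z[2]=0)=0; Z[14]=0
i=15: outside box; Z[15]=1 extend→box=[15,16)
i=16: outside box; Z[16]=3 extend→box=[16,19)
i=17: min(r-i=2, Z[1]=0)=0; Z[17]=0
i=18: min(r-i=1, Z[2]=0)=0; Z[18]=0

[19, 0, 0, 0, 2, 0, 3, 0, 0, 1, 2, 0, 3, 0, 0, 1, 3, 0, 0]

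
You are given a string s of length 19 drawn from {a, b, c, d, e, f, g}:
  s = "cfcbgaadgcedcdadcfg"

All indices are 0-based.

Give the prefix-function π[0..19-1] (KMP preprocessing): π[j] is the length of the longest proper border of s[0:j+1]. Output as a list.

π[0] = 0
j=1 s[j]='f': π[1]=0 (border '')
j=2 s[j]='c': π[2]=1 (border 'c')
j=3 s[j]='b': k: 1→0; π[3]=0 (border '')
j=4 s[j]='g': π[4]=0 (border '')
j=5 s[j]='a': π[5]=0 (border '')
j=6 s[j]='a': π[6]=0 (border '')
j=7 s[j]='d': π[7]=0 (border '')
j=8 s[j]='g': π[8]=0 (border '')
j=9 s[j]='c': π[9]=1 (border 'c')
j=10 s[j]='e': k: 1→0; π[10]=0 (border '')
j=11 s[j]='d': π[11]=0 (border '')
j=12 s[j]='c': π[12]=1 (border 'c')
j=13 s[j]='d': k: 1→0; π[13]=0 (border '')
j=14 s[j]='a': π[14]=0 (border '')
j=15 s[j]='d': π[15]=0 (border '')
j=16 s[j]='c': π[16]=1 (border 'c')
j=17 s[j]='f': π[17]=2 (border 'cf')
j=18 s[j]='g': k: 2→0; π[18]=0 (border '')

[0, 0, 1, 0, 0, 0, 0, 0, 0, 1, 0, 0, 1, 0, 0, 0, 1, 2, 0]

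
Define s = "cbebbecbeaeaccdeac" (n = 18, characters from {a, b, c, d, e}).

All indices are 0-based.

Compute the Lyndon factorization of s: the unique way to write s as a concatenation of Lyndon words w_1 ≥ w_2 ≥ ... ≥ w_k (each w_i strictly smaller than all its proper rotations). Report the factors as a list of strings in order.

["c", "be", "bbecbe", "ae", "accde", "ac"]

emit factor 1: 'c' (i=0, period=1)
emit factor 2: 'be' (i=1, period=2)
emit factor 3: 'bbecbe' (i=3, period=6)
emit factor 4: 'ae' (i=9, period=2)
emit factor 5: 'accde' (i=11, period=5)
emit factor 6: 'ac' (i=16, period=2)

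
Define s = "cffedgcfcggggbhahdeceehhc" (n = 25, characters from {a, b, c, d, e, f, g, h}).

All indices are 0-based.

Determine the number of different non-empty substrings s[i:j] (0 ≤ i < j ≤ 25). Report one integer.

304

rank→(start, suffix):
  0 → (15, 'ahdeceehhc')
  1 → (13, 'bhahdeceehhc')
  2 → (24, 'c')
  3 → (19, 'ceehhc')
  4 → (6, 'cfcggggbhahdeceehhc')
  5 → (0, 'cffedgcfcggggbhahdeceehhc')
  6 → (8, 'cggggbhahdeceehhc')
  7 → (17, 'deceehhc')
  8 → (4, 'dgcfcggggbhahdeceehhc')
  9 → (18, 'eceehhc')
  10 → (3, 'edgcfcggggbhahdeceehhc')
  11 → (20, 'eehhc')
  12 → (21, 'ehhc')
  13 → (7, 'fcggggbhahdeceehhc')
  14 → (2, 'fedgcfcggggbhahdeceehhc')
  15 → (1, 'ffedgcfcggggbhahdeceehhc')
  16 → (12, 'gbhahdeceehhc')
  17 → (5, 'gcfcggggbhahdeceehhc')
  18 → (11, 'ggbhahdeceehhc')
  19 → (10, 'gggbhahdeceehhc')
  20 → (9, 'ggggbhahdeceehhc')
  21 → (14, 'hahdeceehhc')
  22 → (23, 'hc')
  23 → (16, 'hdeceehhc')
  24 → (22, 'hhc')

SA = [15, 13, 24, 19, 6, 0, 8, 17, 4, 18, 3, 20, 21, 7, 2, 1, 12, 5, 11, 10, 9, 14, 23, 16, 22]
rank  pair      lcp
   1  s[15:],s[13:]  0  ''
   2  s[13:],s[24:]  0  ''
   3  s[24:],s[19:]  1  'c'
   4  s[19:],s[6:]  1  'c'
   5  s[6:],s[0:]  2  'cf'
   6  s[0:],s[8:]  1  'c'
   7  s[8:],s[17:]  0  ''
   8  s[17:],s[4:]  1  'd'
   9  s[4:],s[18:]  0  ''
  10  s[18:],s[3:]  1  'e'
  11  s[3:],s[20:]  1  'e'
  12  s[20:],s[21:]  1  'e'
  13  s[21:],s[7:]  0  ''
  14  s[7:],s[2:]  1  'f'
  15  s[2:],s[1:]  1  'f'
  16  s[1:],s[12:]  0  ''
  17  s[12:],s[5:]  1  'g'
  18  s[5:],s[11:]  1  'g'
  19  s[11:],s[10:]  2  'gg'
  20  s[10:],s[9:]  3  'ggg'
  21  s[9:],s[14:]  0  ''
  22  s[14:],s[23:]  1  'h'
  23  s[23:],s[16:]  1  'h'
  24  s[16:],s[22:]  1  'h'

n(n+1)/2 = 25·26/2 = 325
Σ LCP = 0 + 0 + 0 + 1 + 1 + 2 + 1 + 0 + 1 + 0 + 1 + 1 + 1 + 0 + 1 + 1 + 0 + 1 + 1 + 2 + 3 + 0 + 1 + 1 + 1 = 21
distinct = 325 − 21 = 304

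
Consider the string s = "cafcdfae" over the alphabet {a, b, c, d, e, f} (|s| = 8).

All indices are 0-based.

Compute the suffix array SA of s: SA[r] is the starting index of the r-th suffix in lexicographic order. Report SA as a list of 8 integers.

rank→(start, suffix):
  0 → (6, 'ae')
  1 → (1, 'afcdfae')
  2 → (0, 'cafcdfae')
  3 → (3, 'cdfae')
  4 → (4, 'dfae')
  5 → (7, 'e')
  6 → (5, 'fae')
  7 → (2, 'fcdfae')

[6, 1, 0, 3, 4, 7, 5, 2]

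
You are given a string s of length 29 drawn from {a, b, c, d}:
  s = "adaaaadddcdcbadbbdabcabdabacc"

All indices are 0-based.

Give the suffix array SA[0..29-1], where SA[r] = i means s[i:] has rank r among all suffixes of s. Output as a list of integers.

sorted suffixes:
  #0 SA[0]=2  'aaaadddcdcbadbbdabcabdabacc'
  #1 SA[1]=3  'aaadddcdcbadbbdabcabdabacc'
  #2 SA[2]=4  'aadddcdcbadbbdabcabdabacc'
  #3 SA[3]=24  'abacc'
  #4 SA[4]=18  'abcabdabacc'
  #5 SA[5]=21  'abdabacc'
  #6 SA[6]=26  'acc'
  #7 SA[7]=0  'adaaaadddcdcbadbbdabcabdabacc'
  #8 SA[8]=13  'adbbdabcabdabacc'
  #9 SA[9]=5  'adddcdcbadbbdabcabdabacc'
  #10 SA[10]=25  'bacc'
  #11 SA[11]=12  'badbbdabcabdabacc'
  #12 SA[12]=15  'bbdabcabdabacc'
  #13 SA[13]=19  'bcabdabacc'
  #14 SA[14]=22  'bdabacc'
  #15 SA[15]=16  'bdabcabdabacc'
  #16 SA[16]=28  'c'
  #17 SA[17]=20  'cabdabacc'
  #18 SA[18]=11  'cbadbbdabcabdabacc'
  #19 SA[19]=27  'cc'
  #20 SA[20]=9  'cdcbadbbdabcabdabacc'
  #21 SA[21]=1  'daaaadddcdcbadbbdabcabdabacc'
  #22 SA[22]=23  'dabacc'
  #23 SA[23]=17  'dabcabdabacc'
  #24 SA[24]=14  'dbbdabcabdabacc'
  #25 SA[25]=10  'dcbadbbdabcabdabacc'
  #26 SA[26]=8  'dcdcbadbbdabcabdabacc'
  #27 SA[27]=7  'ddcdcbadbbdabcabdabacc'
  #28 SA[28]=6  'dddcdcbadbbdabcabdabacc'

[2, 3, 4, 24, 18, 21, 26, 0, 13, 5, 25, 12, 15, 19, 22, 16, 28, 20, 11, 27, 9, 1, 23, 17, 14, 10, 8, 7, 6]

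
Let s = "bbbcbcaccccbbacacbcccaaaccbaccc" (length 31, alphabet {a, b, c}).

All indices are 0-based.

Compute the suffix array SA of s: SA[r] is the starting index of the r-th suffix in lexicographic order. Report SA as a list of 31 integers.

rank | idx | suffix
   0 |  21 | aaaccbaccc
   1 |  22 | aaccbaccc
   2 |  13 | acacbcccaaaccbaccc
   3 |  15 | acbcccaaaccbaccc
   4 |  23 | accbaccc
   5 |  27 | accc
   6 |   6 | accccbbacacbcccaaaccbaccc
   7 |  12 | bacacbcccaaaccbaccc
   8 |  26 | baccc
   9 |  11 | bbacacbcccaaaccbaccc
  10 |   0 | bbbcbcaccccbbacacbcccaaaccbaccc
  11 |   1 | bbcbcaccccbbacacbcccaaaccbaccc
  12 |   4 | bcaccccbbacacbcccaaaccbaccc
  13 |   2 | bcbcaccccbbacacbcccaaaccbaccc
  14 |  17 | bcccaaaccbaccc
  15 |  30 | c
  16 |  20 | caaaccbaccc
  17 |  14 | cacbcccaaaccbaccc
  18 |   5 | caccccbbacacbcccaaaccbaccc
  19 |  25 | cbaccc
  20 |  10 | cbbacacbcccaaaccbaccc
  21 |   3 | cbcaccccbbacacbcccaaaccbaccc
  22 |  16 | cbcccaaaccbaccc
  23 |  29 | cc
  24 |  19 | ccaaaccbaccc
  25 |  24 | ccbaccc
  26 |   9 | ccbbacacbcccaaaccbaccc
  27 |  28 | ccc
  28 |  18 | cccaaaccbaccc
  29 |   8 | cccbbacacbcccaaaccbaccc
  30 |   7 | ccccbbacacbcccaaaccbaccc

[21, 22, 13, 15, 23, 27, 6, 12, 26, 11, 0, 1, 4, 2, 17, 30, 20, 14, 5, 25, 10, 3, 16, 29, 19, 24, 9, 28, 18, 8, 7]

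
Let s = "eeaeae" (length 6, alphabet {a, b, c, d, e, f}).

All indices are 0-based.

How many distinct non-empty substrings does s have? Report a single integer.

rank→(start, suffix):
  0 → (4, 'ae')
  1 → (2, 'aeae')
  2 → (5, 'e')
  3 → (3, 'eae')
  4 → (1, 'eaeae')
  5 → (0, 'eeaeae')

SA = [4, 2, 5, 3, 1, 0]
rank  pair      lcp
   1  s[4:],s[2:]  2  'ae'
   2  s[2:],s[5:]  0  ''
   3  s[5:],s[3:]  1  'e'
   4  s[3:],s[1:]  3  'eae'
   5  s[1:],s[0:]  1  'e'

n(n+1)/2 = 6·7/2 = 21
Σ LCP = 0 + 2 + 0 + 1 + 3 + 1 = 7
distinct = 21 − 7 = 14

14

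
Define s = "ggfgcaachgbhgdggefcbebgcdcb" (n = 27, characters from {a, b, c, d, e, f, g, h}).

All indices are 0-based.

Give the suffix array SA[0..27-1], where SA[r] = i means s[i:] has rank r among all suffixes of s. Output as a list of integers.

[5, 6, 26, 19, 21, 10, 4, 25, 18, 23, 7, 24, 13, 20, 16, 17, 2, 9, 3, 22, 12, 15, 1, 14, 0, 8, 11]

rank | idx | suffix
   0 |   5 | aachgbhgdggefcbebgcdcb
   1 |   6 | achgbhgdggefcbebgcdcb
   2 |  26 | b
   3 |  19 | bebgcdcb
   4 |  21 | bgcdcb
   5 |  10 | bhgdggefcbebgcdcb
   6 |   4 | caachgbhgdggefcbebgcdcb
   7 |  25 | cb
   8 |  18 | cbebgcdcb
   9 |  23 | cdcb
  10 |   7 | chgbhgdggefcbebgcdcb
  11 |  24 | dcb
  12 |  13 | dggefcbebgcdcb
  13 |  20 | ebgcdcb
  14 |  16 | efcbebgcdcb
  15 |  17 | fcbebgcdcb
  16 |   2 | fgcaachgbhgdggefcbebgcdcb
  17 |   9 | gbhgdggefcbebgcdcb
  18 |   3 | gcaachgbhgdggefcbebgcdcb
  19 |  22 | gcdcb
  20 |  12 | gdggefcbebgcdcb
  21 |  15 | gefcbebgcdcb
  22 |   1 | gfgcaachgbhgdggefcbebgcdcb
  23 |  14 | ggefcbebgcdcb
  24 |   0 | ggfgcaachgbhgdggefcbebgcdcb
  25 |   8 | hgbhgdggefcbebgcdcb
  26 |  11 | hgdggefcbebgcdcb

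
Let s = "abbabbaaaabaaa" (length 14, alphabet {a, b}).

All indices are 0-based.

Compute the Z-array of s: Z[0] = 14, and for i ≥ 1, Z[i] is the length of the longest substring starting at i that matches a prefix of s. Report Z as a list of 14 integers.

[14, 0, 0, 4, 0, 0, 1, 1, 1, 2, 0, 1, 1, 1]

Z[0]=14
i=1: outside box; Z[1]=0
i=2: outside box; Z[2]=0
i=3: outside box; Z[3]=4 scan→box=[3,7)
i=4: min(r-i=3, Z[1]=0)=0; Z[4]=0
i=5: min(r-i=2, Z[2]=0)=0; Z[5]=0
i=6: min(r-i=1, Z[3]=4)=1; Z[6]=1
i=7: outside box; Z[7]=1 scan→box=[7,8)
i=8: outside box; Z[8]=1 scan→box=[8,9)
i=9: outside box; Z[9]=2 scan→box=[9,11)
i=10: min(r-i=1, Z[1]=0)=0; Z[10]=0
i=11: outside box; Z[11]=1 scan→box=[11,12)
i=12: outside box; Z[12]=1 scan→box=[12,13)
i=13: outside box; Z[13]=1 scan→box=[13,14)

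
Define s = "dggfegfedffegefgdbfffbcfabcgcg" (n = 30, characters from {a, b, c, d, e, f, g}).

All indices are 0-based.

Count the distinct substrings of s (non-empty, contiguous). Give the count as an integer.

432

rank | idx | suffix
   0 |  24 | abcgcg
   1 |  21 | bcfabcgcg
   2 |  25 | bcgcg
   3 |  17 | bfffbcfabcgcg
   4 |  22 | cfabcgcg
   5 |  28 | cg
   6 |  26 | cgcg
   7 |  16 | dbfffbcfabcgcg
   8 |   8 | dffegefgdbfffbcfabcgcg
   9 |   0 | dggfegfedffegefgdbfffbcfabcgcg
  10 |   7 | edffegefgdbfffbcfabcgcg
  11 |  13 | efgdbfffbcfabcgcg
  12 |  11 | egefgdbfffbcfabcgcg
  13 |   4 | egfedffegefgdbfffbcfabcgcg
  14 |  23 | fabcgcg
  15 |  20 | fbcfabcgcg
  16 |   6 | fedffegefgdbfffbcfabcgcg
  17 |  10 | fegefgdbfffbcfabcgcg
  18 |   3 | fegfedffegefgdbfffbcfabcgcg
  19 |  19 | ffbcfabcgcg
  20 |   9 | ffegefgdbfffbcfabcgcg
  21 |  18 | fffbcfabcgcg
  22 |  14 | fgdbfffbcfabcgcg
  23 |  29 | g
  24 |  27 | gcg
  25 |  15 | gdbfffbcfabcgcg
  26 |  12 | gefgdbfffbcfabcgcg
  27 |   5 | gfedffegefgdbfffbcfabcgcg
  28 |   2 | gfegfedffegefgdbfffbcfabcgcg
  29 |   1 | ggfegfedffegefgdbfffbcfabcgcg

SA = [24, 21, 25, 17, 22, 28, 26, 16, 8, 0, 7, 13, 11, 4, 23, 20, 6, 10, 3, 19, 9, 18, 14, 29, 27, 15, 12, 5, 2, 1]
i: (SA[i-1],SA[i]) lcp shared
  1: (24,21) 0 ''
  2: (21,25) 2 'bc'
  3: (25,17) 1 'b'
  4: (17,22) 0 ''
  5: (22,28) 1 'c'
  6: (28,26) 2 'cg'
  7: (26,16) 0 ''
  8: (16,8) 1 'd'
  9: (8,0) 1 'd'
  10: (0,7) 0 ''
  11: (7,13) 1 'e'
  12: (13,11) 1 'e'
  13: (11,4) 2 'eg'
  14: (4,23) 0 ''
  15: (23,20) 1 'f'
  16: (20,6) 1 'f'
  17: (6,10) 2 'fe'
  18: (10,3) 3 'feg'
  19: (3,19) 1 'f'
  20: (19,9) 2 'ff'
  21: (9,18) 2 'ff'
  22: (18,14) 1 'f'
  23: (14,29) 0 ''
  24: (29,27) 1 'g'
  25: (27,15) 1 'g'
  26: (15,12) 1 'g'
  27: (12,5) 1 'g'
  28: (5,2) 3 'gfe'
  29: (2,1) 1 'g'

n(n+1)/2 = 30·31/2 = 465
Σ LCP = 0 + 0 + 2 + 1 + 0 + 1 + 2 + 0 + 1 + 1 + 0 + 1 + 1 + 2 + 0 + 1 + 1 + 2 + 3 + 1 + 2 + 2 + 1 + 0 + 1 + 1 + 1 + 1 + 3 + 1 = 33
distinct = 465 − 33 = 432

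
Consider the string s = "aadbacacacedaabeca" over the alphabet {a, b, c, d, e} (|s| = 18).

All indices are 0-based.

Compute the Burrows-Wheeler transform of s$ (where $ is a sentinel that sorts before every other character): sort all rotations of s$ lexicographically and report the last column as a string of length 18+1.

rank  rotation             last
    0  $aadbacacacedaabeca  a
    1  a$aadbacacacedaabec  c
    2  aabeca$aadbacacaced  d
    3  aadbacacacedaabeca$  $
    4  abeca$aadbacacaceda  a
    5  acacacedaabeca$aadb  b
    6  acacedaabeca$aadbac  c
    7  acedaabeca$aadbacac  c
    8  adbacacacedaabeca$a  a
    9  bacacacedaabeca$aad  d
   10  beca$aadbacacacedaa  a
   11  ca$aadbacacacedaabe  e
   12  cacacedaabeca$aadba  a
   13  cacedaabeca$aadbaca  a
   14  cedaabeca$aadbacaca  a
   15  daabeca$aadbacacace  e
   16  dbacacacedaabeca$aa  a
   17  eca$aadbacacacedaab  b
   18  edaabeca$aadbacacac  c

acd$abccadaeaaaeabc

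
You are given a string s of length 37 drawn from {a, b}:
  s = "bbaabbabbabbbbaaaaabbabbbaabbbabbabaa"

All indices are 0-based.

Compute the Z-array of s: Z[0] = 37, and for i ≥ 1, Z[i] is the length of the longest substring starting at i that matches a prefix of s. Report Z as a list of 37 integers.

[37, 1, 0, 0, 3, 1, 0, 3, 1, 0, 2, 2, 4, 1, 0, 0, 0, 0, 0, 3, 1, 0, 2, 6, 1, 0, 0, 2, 3, 1, 0, 3, 1, 0, 1, 0, 0]

Z[0]=37
i=1: i≥r, start 0; Z[1]=1 grow→box=[1,2)
i=2: i≥r, start 0; Z[2]=0
i=3: i≥r, start 0; Z[3]=0
i=4: i≥r, start 0; Z[4]=3 grow→box=[4,7)
i=5: min(r-i=2, Z[1]=1)=1; Z[5]=1
i=6: min(r-i=1, Z[2]=0)=0; Z[6]=0
i=7: i≥r, start 0; Z[7]=3 grow→box=[7,10)
i=8: min(r-i=2, Z[1]=1)=1; Z[8]=1
i=9: min(r-i=1, Z[2]=0)=0; Z[9]=0
i=10: i≥r, start 0; Z[10]=2 grow→box=[10,12)
i=11: min(r-i=1, Z[1]=1)=1; Z[11]=2 grow→box=[11,13)
i=12: min(r-i=1, Z[1]=1)=1; Z[12]=4 grow→box=[12,16)
i=13: min(r-i=3, Z[1]=1)=1; Z[13]=1
i=14: min(r-i=2, Z[2]=0)=0; Z[14]=0
i=15: min(r-i=1, Z[3]=0)=0; Z[15]=0
i=16: i≥r, start 0; Z[16]=0
i=17: i≥r, start 0; Z[17]=0
i=18: i≥r, start 0; Z[18]=0
i=19: i≥r, start 0; Z[19]=3 grow→box=[19,22)
i=20: min(r-i=2, Z[1]=1)=1; Z[20]=1
i=21: min(r-i=1, Z[2]=0)=0; Z[21]=0
i=22: i≥r, start 0; Z[22]=2 grow→box=[22,24)
i=23: min(r-i=1, Z[1]=1)=1; Z[23]=6 grow→box=[23,29)
i=24: min(r-i=5, Z[1]=1)=1; Z[24]=1
i=25: min(r-i=4, Z[2]=0)=0; Z[25]=0
i=26: min(r-i=3, Z[3]=0)=0; Z[26]=0
i=27: min(r-i=2, Z[4]=3)=2; Z[27]=2
i=28: min(r-i=1, Z[5]=1)=1; Z[28]=3 grow→box=[28,31)
i=29: min(r-i=2, Z[1]=1)=1; Z[29]=1
i=30: min(r-i=1, Z[2]=0)=0; Z[30]=0
i=31: i≥r, start 0; Z[31]=3 grow→box=[31,34)
i=32: min(r-i=2, Z[1]=1)=1; Z[32]=1
i=33: min(r-i=1, Z[2]=0)=0; Z[33]=0
i=34: i≥r, start 0; Z[34]=1 grow→box=[34,35)
i=35: i≥r, start 0; Z[35]=0
i=36: i≥r, start 0; Z[36]=0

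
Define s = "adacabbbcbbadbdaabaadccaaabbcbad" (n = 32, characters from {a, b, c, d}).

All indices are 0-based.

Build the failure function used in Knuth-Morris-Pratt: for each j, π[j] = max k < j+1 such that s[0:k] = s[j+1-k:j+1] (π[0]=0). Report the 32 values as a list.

π[0] = 0
j=1 s[j]='d': π[1]=0 (border '')
j=2 s[j]='a': π[2]=1 (border 'a')
j=3 s[j]='c': k: 1→0; π[3]=0 (border '')
j=4 s[j]='a': π[4]=1 (border 'a')
j=5 s[j]='b': k: 1→0; π[5]=0 (border '')
j=6 s[j]='b': π[6]=0 (border '')
j=7 s[j]='b': π[7]=0 (border '')
j=8 s[j]='c': π[8]=0 (border '')
j=9 s[j]='b': π[9]=0 (border '')
j=10 s[j]='b': π[10]=0 (border '')
j=11 s[j]='a': π[11]=1 (border 'a')
j=12 s[j]='d': π[12]=2 (border 'ad')
j=13 s[j]='b': k: 2→0; π[13]=0 (border '')
j=14 s[j]='d': π[14]=0 (border '')
j=15 s[j]='a': π[15]=1 (border 'a')
j=16 s[j]='a': k: 1→0; π[16]=1 (border 'a')
j=17 s[j]='b': k: 1→0; π[17]=0 (border '')
j=18 s[j]='a': π[18]=1 (border 'a')
j=19 s[j]='a': k: 1→0; π[19]=1 (border 'a')
j=20 s[j]='d': π[20]=2 (border 'ad')
j=21 s[j]='c': k: 2→0; π[21]=0 (border '')
j=22 s[j]='c': π[22]=0 (border '')
j=23 s[j]='a': π[23]=1 (border 'a')
j=24 s[j]='a': k: 1→0; π[24]=1 (border 'a')
j=25 s[j]='a': k: 1→0; π[25]=1 (border 'a')
j=26 s[j]='b': k: 1→0; π[26]=0 (border '')
j=27 s[j]='b': π[27]=0 (border '')
j=28 s[j]='c': π[28]=0 (border '')
j=29 s[j]='b': π[29]=0 (border '')
j=30 s[j]='a': π[30]=1 (border 'a')
j=31 s[j]='d': π[31]=2 (border 'ad')

[0, 0, 1, 0, 1, 0, 0, 0, 0, 0, 0, 1, 2, 0, 0, 1, 1, 0, 1, 1, 2, 0, 0, 1, 1, 1, 0, 0, 0, 0, 1, 2]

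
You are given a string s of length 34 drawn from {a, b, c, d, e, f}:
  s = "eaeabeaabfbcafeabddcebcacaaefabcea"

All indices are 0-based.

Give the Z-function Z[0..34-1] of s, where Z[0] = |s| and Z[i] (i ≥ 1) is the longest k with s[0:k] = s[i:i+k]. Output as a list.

Z[0]=34
i=1: outside box; Z[1]=0
i=2: outside box; Z[2]=2 extend→box=[2,4)
i=3: min(r-i=1, Z[1]=0)=0; Z[3]=0
i=4: outside box; Z[4]=0
i=5: outside box; Z[5]=2 extend→box=[5,7)
i=6: min(r-i=1, Z[1]=0)=0; Z[6]=0
i=7: outside box; Z[7]=0
i=8: outside box; Z[8]=0
i=9: outside box; Z[9]=0
i=10: outside box; Z[10]=0
i=11: outside box; Z[11]=0
i=12: outside box; Z[12]=0
i=13: outside box; Z[13]=0
i=14: outside box; Z[14]=2 extend→box=[14,16)
i=15: min(r-i=1, Z[1]=0)=0; Z[15]=0
i=16: outside box; Z[16]=0
i=17: outside box; Z[17]=0
i=18: outside box; Z[18]=0
i=19: outside box; Z[19]=0
i=20: outside box; Z[20]=1 extend→box=[20,21)
i=21: outside box; Z[21]=0
i=22: outside box; Z[22]=0
i=23: outside box; Z[23]=0
i=24: outside box; Z[24]=0
i=25: outside box; Z[25]=0
i=26: outside box; Z[26]=0
i=27: outside box; Z[27]=1 extend→box=[27,28)
i=28: outside box; Z[28]=0
i=29: outside box; Z[29]=0
i=30: outside box; Z[30]=0
i=31: outside box; Z[31]=0
i=32: outside box; Z[32]=2 extend→box=[32,34)
i=33: min(r-i=1, Z[1]=0)=0; Z[33]=0

[34, 0, 2, 0, 0, 2, 0, 0, 0, 0, 0, 0, 0, 0, 2, 0, 0, 0, 0, 0, 1, 0, 0, 0, 0, 0, 0, 1, 0, 0, 0, 0, 2, 0]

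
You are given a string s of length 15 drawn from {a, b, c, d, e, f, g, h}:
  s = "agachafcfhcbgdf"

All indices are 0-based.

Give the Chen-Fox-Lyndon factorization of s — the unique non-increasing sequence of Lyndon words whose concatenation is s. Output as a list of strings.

["ag", "achafcfhcbgdf"]

emit factor 1: 'ag' (i=0, period=2)
emit factor 2: 'achafcfhcbgdf' (i=2, period=13)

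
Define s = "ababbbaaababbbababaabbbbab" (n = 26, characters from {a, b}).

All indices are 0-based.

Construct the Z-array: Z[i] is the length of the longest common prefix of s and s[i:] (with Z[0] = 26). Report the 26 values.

Z[0]=26
i=1: fresh scan; Z[1]=0
i=2: fresh scan; Z[2]=2 scan→box=[2,4)
i=3: min(r-i=1, Z[1]=0)=0; Z[3]=0
i=4: fresh scan; Z[4]=0
i=5: fresh scan; Z[5]=0
i=6: fresh scan; Z[6]=1 scan→box=[6,7)
i=7: fresh scan; Z[7]=1 scan→box=[7,8)
i=8: fresh scan; Z[8]=7 scan→box=[8,15)
i=9: min(r-i=6, Z[1]=0)=0; Z[9]=0
i=10: min(r-i=5, Z[2]=2)=2; Z[10]=2
i=11: min(r-i=4, Z[3]=0)=0; Z[11]=0
i=12: min(r-i=3, Z[4]=0)=0; Z[12]=0
i=13: min(r-i=2, Z[5]=0)=0; Z[13]=0
i=14: min(r-i=1, Z[6]=1)=1; Z[14]=4 scan→box=[14,18)
i=15: min(r-i=3, Z[1]=0)=0; Z[15]=0
i=16: min(r-i=2, Z[2]=2)=2; Z[16]=3 scan→box=[16,19)
i=17: min(r-i=2, Z[1]=0)=0; Z[17]=0
i=18: min(r-i=1, Z[2]=2)=1; Z[18]=1
i=19: fresh scan; Z[19]=2 scan→box=[19,21)
i=20: min(r-i=1, Z[1]=0)=0; Z[20]=0
i=21: fresh scan; Z[21]=0
i=22: fresh scan; Z[22]=0
i=23: fresh scan; Z[23]=0
i=24: fresh scan; Z[24]=2 scan→box=[24,26)
i=25: min(r-i=1, Z[1]=0)=0; Z[25]=0

[26, 0, 2, 0, 0, 0, 1, 1, 7, 0, 2, 0, 0, 0, 4, 0, 3, 0, 1, 2, 0, 0, 0, 0, 2, 0]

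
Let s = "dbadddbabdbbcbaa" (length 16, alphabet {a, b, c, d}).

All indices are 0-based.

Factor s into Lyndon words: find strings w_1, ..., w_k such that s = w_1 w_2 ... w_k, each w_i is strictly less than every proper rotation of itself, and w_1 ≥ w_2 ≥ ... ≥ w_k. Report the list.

["d", "b", "adddb", "abdbbcb", "a", "a"]

emit factor 1: 'd' (i=0, period=1)
emit factor 2: 'b' (i=1, period=1)
emit factor 3: 'adddb' (i=2, period=5)
emit factor 4: 'abdbbcb' (i=7, period=7)
emit factor 5: 'a' (i=14, period=1)
emit factor 6: 'a' (i=15, period=1)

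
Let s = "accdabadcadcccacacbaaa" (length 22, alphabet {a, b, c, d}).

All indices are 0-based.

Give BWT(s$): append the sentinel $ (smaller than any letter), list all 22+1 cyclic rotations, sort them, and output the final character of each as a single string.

aaabdcc$bccacadacdaccaa

rank  rotation                 last
    0  $accdabadcadcccacacbaaa  a
    1  a$accdabadcadcccacacbaa  a
    2  aa$accdabadcadcccacacba  a
    3  aaa$accdabadcadcccacacb  b
    4  abadcadcccacacbaaa$accd  d
    5  acacbaaa$accdabadcadccc  c
    6  acbaaa$accdabadcadcccac  c
    7  accdabadcadcccacacbaaa$  $
    8  adcadcccacacbaaa$accdab  b
    9  adcccacacbaaa$accdabadc  c
   10  baaa$accdabadcadcccacac  c
   11  badcadcccacacbaaa$accda  a
   12  cacacbaaa$accdabadcadcc  c
   13  cacbaaa$accdabadcadccca  a
   14  cadcccacacbaaa$accdabad  d
   15  cbaaa$accdabadcadcccaca  a
   16  ccacacbaaa$accdabadcadc  c
   17  cccacacbaaa$accdabadcad  d
   18  ccdabadcadcccacacbaaa$a  a
   19  cdabadcadcccacacbaaa$ac  c
   20  dabadcadcccacacbaaa$acc  c
   21  dcadcccacacbaaa$accdaba  a
   22  dcccacacbaaa$accdabadca  a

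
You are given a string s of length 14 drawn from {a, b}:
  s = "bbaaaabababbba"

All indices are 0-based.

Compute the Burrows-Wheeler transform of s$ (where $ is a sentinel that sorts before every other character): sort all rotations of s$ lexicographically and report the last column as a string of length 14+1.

abbaaabbbbaab$a

rank  rotation         last
    0  $bbaaaabababbba  a
    1  a$bbaaaabababbb  b
    2  aaaabababbba$bb  b
    3  aaabababbba$bba  a
    4  aabababbba$bbaa  a
    5  abababbba$bbaaa  a
    6  ababbba$bbaaaab  b
    7  abbba$bbaaaabab  b
    8  ba$bbaaaabababb  b
    9  baaaabababbba$b  b
   10  bababbba$bbaaaa  a
   11  babbba$bbaaaaba  a
   12  bba$bbaaaababab  b
   13  bbaaaabababbba$  $
   14  bbba$bbaaaababa  a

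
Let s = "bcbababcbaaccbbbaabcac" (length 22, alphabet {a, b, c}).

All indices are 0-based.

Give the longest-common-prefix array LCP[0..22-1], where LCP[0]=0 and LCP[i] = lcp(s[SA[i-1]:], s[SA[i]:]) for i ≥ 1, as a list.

rank | idx | suffix
   0 |  16 | aabcac
   1 |   9 | aaccbbbaabcac
   2 |   3 | ababcbaaccbbbaabcac
   3 |  17 | abcac
   4 |   5 | abcbaaccbbbaabcac
   5 |  20 | ac
   6 |  10 | accbbbaabcac
   7 |  15 | baabcac
   8 |   8 | baaccbbbaabcac
   9 |   2 | bababcbaaccbbbaabcac
  10 |   4 | babcbaaccbbbaabcac
  11 |  14 | bbaabcac
  12 |  13 | bbbaabcac
  13 |  18 | bcac
  14 |   6 | bcbaaccbbbaabcac
  15 |   0 | bcbababcbaaccbbbaabcac
  16 |  21 | c
  17 |  19 | cac
  18 |   7 | cbaaccbbbaabcac
  19 |   1 | cbababcbaaccbbbaabcac
  20 |  12 | cbbbaabcac
  21 |  11 | ccbbbaabcac

SA = [16, 9, 3, 17, 5, 20, 10, 15, 8, 2, 4, 14, 13, 18, 6, 0, 21, 19, 7, 1, 12, 11]
[i] adj suffixes → lcp
  [1] 16/9 → 2 ('aa')
  [2] 9/3 → 1 ('a')
  [3] 3/17 → 2 ('ab')
  [4] 17/5 → 3 ('abc')
  [5] 5/20 → 1 ('a')
  [6] 20/10 → 2 ('ac')
  [7] 10/15 → 0 ('')
  [8] 15/8 → 3 ('baa')
  [9] 8/2 → 2 ('ba')
  [10] 2/4 → 3 ('bab')
  [11] 4/14 → 1 ('b')
  [12] 14/13 → 2 ('bb')
  [13] 13/18 → 1 ('b')
  [14] 18/6 → 2 ('bc')
  [15] 6/0 → 4 ('bcba')
  [16] 0/21 → 0 ('')
  [17] 21/19 → 1 ('c')
  [18] 19/7 → 1 ('c')
  [19] 7/1 → 3 ('cba')
  [20] 1/12 → 2 ('cb')
  [21] 12/11 → 1 ('c')

[0, 2, 1, 2, 3, 1, 2, 0, 3, 2, 3, 1, 2, 1, 2, 4, 0, 1, 1, 3, 2, 1]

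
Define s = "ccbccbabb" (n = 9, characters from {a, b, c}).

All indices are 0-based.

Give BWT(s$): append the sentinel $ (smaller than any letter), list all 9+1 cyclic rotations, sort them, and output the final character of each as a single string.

rank  rotation    last
    0  $ccbccbabb  b
    1  abb$ccbccb  b
    2  b$ccbccbab  b
    3  babb$ccbcc  c
    4  bb$ccbccba  a
    5  bccbabb$cc  c
    6  cbabb$ccbc  c
    7  cbccbabb$c  c
    8  ccbabb$ccb  b
    9  ccbccbabb$  $

bbbcacccb$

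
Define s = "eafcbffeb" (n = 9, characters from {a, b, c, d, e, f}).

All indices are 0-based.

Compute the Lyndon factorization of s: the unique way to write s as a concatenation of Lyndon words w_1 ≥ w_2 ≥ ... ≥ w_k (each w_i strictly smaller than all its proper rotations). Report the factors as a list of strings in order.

emit factor 1: 'e' (i=0, period=1)
emit factor 2: 'afcbffeb' (i=1, period=8)

["e", "afcbffeb"]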